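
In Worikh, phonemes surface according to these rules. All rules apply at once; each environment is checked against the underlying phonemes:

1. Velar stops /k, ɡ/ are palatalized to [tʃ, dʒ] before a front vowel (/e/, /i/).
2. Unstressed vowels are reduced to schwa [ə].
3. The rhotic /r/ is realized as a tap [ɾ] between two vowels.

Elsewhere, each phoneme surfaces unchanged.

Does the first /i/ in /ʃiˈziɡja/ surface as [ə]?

Rule 2 applies to /i/ (between /ʃ/ and /z/: in an unstressed syllable) → [ə].
The actual realization is [ə], which matches [ə].

Yes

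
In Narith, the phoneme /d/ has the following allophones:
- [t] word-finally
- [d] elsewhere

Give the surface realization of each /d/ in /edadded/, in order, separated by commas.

Occurrence 1 (position 2): no conditioning environment matches → elsewhere allophone [d].
Occurrence 2 (position 4): no conditioning environment matches → elsewhere allophone [d].
Occurrence 3 (position 5): no conditioning environment matches → elsewhere allophone [d].
Occurrence 4 (position 7): word-finally → [t].

[d], [d], [d], [t]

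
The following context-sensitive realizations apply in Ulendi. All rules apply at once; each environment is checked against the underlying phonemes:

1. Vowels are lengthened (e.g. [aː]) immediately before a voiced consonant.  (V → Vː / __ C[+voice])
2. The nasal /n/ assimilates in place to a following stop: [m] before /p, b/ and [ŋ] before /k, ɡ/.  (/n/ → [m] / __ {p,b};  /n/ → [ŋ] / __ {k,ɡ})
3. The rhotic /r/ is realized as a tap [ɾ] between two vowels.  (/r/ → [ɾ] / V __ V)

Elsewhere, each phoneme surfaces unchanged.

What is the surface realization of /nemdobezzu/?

[neːmdoːbeːzzu]

/n/ (word-initial) fails the environment for rule 2, so it stays [n].
Rule 1 applies to /e/ (between /n/ and /m/: before a voiced consonant) → [eː].
/m/ (between /e/ and /d/) is unaffected → [m].
/d/ (between /m/ and /o/) is unaffected → [d].
Rule 1 applies to /o/ (between /d/ and /b/: before a voiced consonant) → [oː].
/b/ — not in any rule's target class → [b].
/e/ (between /b/ and /z/) occurs before a voiced consonant → [eː] by rule 1.
/z/ (between /e/ and /z/) is unaffected → [z].
/z/ — not in any rule's target class → [z].
/u/ (word-final) is in the target of rule 1 but the environment (before a voiced consonant) is not met → [u].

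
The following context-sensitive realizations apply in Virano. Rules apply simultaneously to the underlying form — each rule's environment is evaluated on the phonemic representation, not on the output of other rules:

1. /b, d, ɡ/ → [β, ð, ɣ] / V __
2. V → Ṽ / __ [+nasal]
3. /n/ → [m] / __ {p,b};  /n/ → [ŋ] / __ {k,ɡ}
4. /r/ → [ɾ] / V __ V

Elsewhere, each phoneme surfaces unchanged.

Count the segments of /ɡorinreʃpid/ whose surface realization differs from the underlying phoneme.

3

Segments that undergo a rule: /r/ → [ɾ] (rule 4); /i/ → [ĩ] (rule 2); /d/ → [ð] (rule 1).
All other segments surface unchanged.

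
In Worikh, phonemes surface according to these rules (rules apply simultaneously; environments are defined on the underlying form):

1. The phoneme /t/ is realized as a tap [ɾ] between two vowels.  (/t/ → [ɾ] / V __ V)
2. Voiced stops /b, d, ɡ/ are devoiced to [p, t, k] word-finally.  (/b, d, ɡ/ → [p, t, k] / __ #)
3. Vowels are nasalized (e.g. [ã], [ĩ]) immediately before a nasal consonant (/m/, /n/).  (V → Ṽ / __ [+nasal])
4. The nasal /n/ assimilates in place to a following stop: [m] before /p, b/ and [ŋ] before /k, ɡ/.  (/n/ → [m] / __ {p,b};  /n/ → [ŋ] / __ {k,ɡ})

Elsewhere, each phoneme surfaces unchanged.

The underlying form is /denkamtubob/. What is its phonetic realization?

[dẽŋkãmtubop]

/d/ — word-initial; rule 2 does not apply here → [d].
/e/ (between /d/ and /n/) occurs before a nasal consonant → [ẽ] by rule 3.
/n/ (between /e/ and /k/) occurs before a labial or velar stop → [ŋ] by rule 4.
/k/ stays [k].
/a/ (between /k/ and /m/) occurs before a nasal consonant → [ã] by rule 3.
/m/ (between /a/ and /t/): no rule targets it → [m].
/t/ (between /m/ and /u/): rule 1 targets it, but not between two vowels → unchanged [t].
/u/ — between /t/ and /b/; rule 3 does not apply here → [u].
/b/ — between /u/ and /o/; rule 2 does not apply here → [b].
/o/ (between /b/ and /b/): rule 3 targets it, but not before a nasal consonant → unchanged [o].
/b/ — word-final, word-finally — surfaces as [p] (rule 2).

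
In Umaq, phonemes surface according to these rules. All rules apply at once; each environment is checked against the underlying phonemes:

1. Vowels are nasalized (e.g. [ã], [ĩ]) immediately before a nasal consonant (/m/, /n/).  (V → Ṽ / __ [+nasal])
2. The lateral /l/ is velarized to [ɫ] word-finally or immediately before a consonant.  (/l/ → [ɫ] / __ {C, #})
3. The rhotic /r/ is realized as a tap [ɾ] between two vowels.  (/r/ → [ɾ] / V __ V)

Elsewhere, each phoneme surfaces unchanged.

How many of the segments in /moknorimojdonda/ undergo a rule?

3

Segments that undergo a rule: /r/ → [ɾ] (rule 3); /i/ → [ĩ] (rule 1); /o/ → [õ] (rule 1).
All other segments surface unchanged.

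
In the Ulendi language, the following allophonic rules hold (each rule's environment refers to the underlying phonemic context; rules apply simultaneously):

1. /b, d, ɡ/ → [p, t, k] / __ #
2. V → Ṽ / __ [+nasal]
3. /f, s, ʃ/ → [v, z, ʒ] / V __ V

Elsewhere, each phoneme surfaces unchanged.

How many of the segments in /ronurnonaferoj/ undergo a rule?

Segments that undergo a rule: /o/ → [õ] (rule 2); /o/ → [õ] (rule 2); /f/ → [v] (rule 3).
All other segments surface unchanged.

3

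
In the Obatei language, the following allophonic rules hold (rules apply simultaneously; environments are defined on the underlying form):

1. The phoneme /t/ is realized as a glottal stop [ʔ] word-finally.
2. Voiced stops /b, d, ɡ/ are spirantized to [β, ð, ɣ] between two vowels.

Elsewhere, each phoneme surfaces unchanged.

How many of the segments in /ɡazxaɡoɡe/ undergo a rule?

2

Segments that undergo a rule: /ɡ/ → [ɣ] (rule 2); /ɡ/ → [ɣ] (rule 2).
All other segments surface unchanged.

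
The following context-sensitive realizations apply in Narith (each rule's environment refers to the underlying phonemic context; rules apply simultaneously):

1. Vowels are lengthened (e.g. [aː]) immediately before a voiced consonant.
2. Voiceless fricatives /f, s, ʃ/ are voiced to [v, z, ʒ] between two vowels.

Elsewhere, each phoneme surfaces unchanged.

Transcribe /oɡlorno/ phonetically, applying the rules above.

/o/ meets the environment for rule 1 (before a voiced consonant) → [oː].
/ɡ/ — not in any rule's target class → [ɡ].
/l/ stays [l].
Rule 1 applies to /o/ (between /l/ and /r/: before a voiced consonant) → [oː].
/r/ — not in any rule's target class → [r].
/n/ (between /r/ and /o/) is unaffected → [n].
/o/ (word-final) fails the environment for rule 1, so it stays [o].

[oːɡloːrno]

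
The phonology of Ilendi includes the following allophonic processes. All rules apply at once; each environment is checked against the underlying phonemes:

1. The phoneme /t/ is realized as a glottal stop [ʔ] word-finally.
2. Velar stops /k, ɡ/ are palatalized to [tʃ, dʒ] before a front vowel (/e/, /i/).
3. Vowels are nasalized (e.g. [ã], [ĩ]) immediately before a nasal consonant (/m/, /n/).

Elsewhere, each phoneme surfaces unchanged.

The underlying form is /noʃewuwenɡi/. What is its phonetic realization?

[noʃewuwẽndʒi]

/n/ — not in any rule's target class → [n].
/o/ (between /n/ and /ʃ/): rule 3 targets it, but not before a nasal consonant → unchanged [o].
/ʃ/ (between /o/ and /e/): no rule targets it → [ʃ].
/e/ (between /ʃ/ and /w/) is in the target of rule 3 but the environment (before a nasal consonant) is not met → [e].
/w/ (between /e/ and /u/): no rule targets it → [w].
/u/ — between /w/ and /w/; rule 3 does not apply here → [u].
/w/ (between /u/ and /e/) is unaffected → [w].
/e/ (between /w/ and /n/): before a nasal consonant, so rule 3 applies → [ẽ].
/n/ — not in any rule's target class → [n].
/ɡ/ (between /n/ and /i/): before a front vowel, so rule 2 applies → [dʒ].
/i/ (word-final) is in the target of rule 3 but the environment (before a nasal consonant) is not met → [i].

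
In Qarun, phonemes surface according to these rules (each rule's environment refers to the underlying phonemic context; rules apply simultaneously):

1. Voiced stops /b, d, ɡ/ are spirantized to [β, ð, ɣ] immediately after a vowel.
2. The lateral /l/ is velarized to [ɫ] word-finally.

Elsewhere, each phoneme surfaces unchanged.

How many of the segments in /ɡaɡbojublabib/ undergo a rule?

Segments that undergo a rule: /ɡ/ → [ɣ] (rule 1); /b/ → [β] (rule 1); /b/ → [β] (rule 1); /b/ → [β] (rule 1).
All other segments surface unchanged.

4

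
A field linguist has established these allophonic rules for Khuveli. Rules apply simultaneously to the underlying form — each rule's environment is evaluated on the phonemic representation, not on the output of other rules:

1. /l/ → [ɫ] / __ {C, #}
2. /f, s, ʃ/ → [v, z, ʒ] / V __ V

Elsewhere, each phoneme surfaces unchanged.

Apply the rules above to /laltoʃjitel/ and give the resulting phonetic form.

[laɫtoʃjiteɫ]

/l/ (word-initial): rule 1 targets it, but not word-finally or immediately before a consonant → unchanged [l].
/a/ (between /l/ and /l/) is unaffected → [a].
/l/ meets the environment for rule 1 (word-finally or immediately before a consonant) → [ɫ].
/t/ (between /l/ and /o/) is unaffected → [t].
/o/ — not in any rule's target class → [o].
/ʃ/ (between /o/ and /j/) fails the environment for rule 2, so it stays [ʃ].
/j/ (between /ʃ/ and /i/): no rule targets it → [j].
/i/ (between /j/ and /t/) is unaffected → [i].
/t/ stays [t].
/e/ — not in any rule's target class → [e].
/l/ (word-final) occurs word-finally or immediately before a consonant → [ɫ] by rule 1.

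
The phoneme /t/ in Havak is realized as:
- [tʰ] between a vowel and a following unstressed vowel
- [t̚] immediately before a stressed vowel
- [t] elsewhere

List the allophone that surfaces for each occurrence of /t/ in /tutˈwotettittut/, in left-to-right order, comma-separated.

Occurrence 1 (position 1): no conditioning environment matches → elsewhere allophone [t].
Occurrence 2 (position 3): no conditioning environment matches → elsewhere allophone [t].
Occurrence 3 (position 6): between a vowel and a following unstressed vowel → [tʰ].
Occurrence 4 (position 8): no conditioning environment matches → elsewhere allophone [t].
Occurrence 5 (position 9): no conditioning environment matches → elsewhere allophone [t].
Occurrence 6 (position 11): no conditioning environment matches → elsewhere allophone [t].
Occurrence 7 (position 12): no conditioning environment matches → elsewhere allophone [t].
Occurrence 8 (position 14): no conditioning environment matches → elsewhere allophone [t].

[t], [t], [tʰ], [t], [t], [t], [t], [t]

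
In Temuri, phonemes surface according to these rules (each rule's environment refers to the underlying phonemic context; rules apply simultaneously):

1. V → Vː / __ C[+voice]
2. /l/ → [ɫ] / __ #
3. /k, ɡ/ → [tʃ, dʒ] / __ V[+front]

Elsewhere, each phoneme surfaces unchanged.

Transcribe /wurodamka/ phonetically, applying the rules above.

[wuːroːdaːmka]

/u/ (between /w/ and /r/): before a voiced consonant, so rule 1 applies → [uː].
Rule 1 applies to /o/ (between /r/ and /d/: before a voiced consonant) → [oː].
Rule 1 applies to /a/ (between /d/ and /m/: before a voiced consonant) → [aː].
/k/ (between /m/ and /a/) is in the target of rule 3 but the environment (before a front vowel) is not met → [k].
/a/ — word-final; rule 1 does not apply here → [a].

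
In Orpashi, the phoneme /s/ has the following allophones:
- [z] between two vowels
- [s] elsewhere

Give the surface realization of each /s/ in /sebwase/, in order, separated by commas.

Occurrence 1 (position 1): no conditioning environment matches → elsewhere allophone [s].
Occurrence 2 (position 6): between two vowels → [z].

[s], [z]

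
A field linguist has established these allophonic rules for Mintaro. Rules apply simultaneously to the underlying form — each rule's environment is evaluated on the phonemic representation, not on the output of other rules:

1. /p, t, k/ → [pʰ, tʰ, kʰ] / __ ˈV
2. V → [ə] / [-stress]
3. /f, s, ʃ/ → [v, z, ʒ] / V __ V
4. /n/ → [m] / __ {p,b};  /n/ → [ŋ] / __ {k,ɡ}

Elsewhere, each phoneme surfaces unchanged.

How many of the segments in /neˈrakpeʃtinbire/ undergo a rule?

Segments that undergo a rule: /e/ → [ə] (rule 2); /e/ → [ə] (rule 2); /i/ → [ə] (rule 2); /n/ → [m] (rule 4); /i/ → [ə] (rule 2); /e/ → [ə] (rule 2).
All other segments surface unchanged.

6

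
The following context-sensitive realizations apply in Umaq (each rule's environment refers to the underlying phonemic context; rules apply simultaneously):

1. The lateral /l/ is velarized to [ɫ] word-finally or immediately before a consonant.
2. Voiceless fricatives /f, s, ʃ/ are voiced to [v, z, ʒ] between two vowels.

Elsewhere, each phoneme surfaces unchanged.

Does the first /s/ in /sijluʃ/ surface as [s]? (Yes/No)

/s/ — word-initial; rule 2 does not apply here → [s].
The actual realization is [s], which matches [s].

Yes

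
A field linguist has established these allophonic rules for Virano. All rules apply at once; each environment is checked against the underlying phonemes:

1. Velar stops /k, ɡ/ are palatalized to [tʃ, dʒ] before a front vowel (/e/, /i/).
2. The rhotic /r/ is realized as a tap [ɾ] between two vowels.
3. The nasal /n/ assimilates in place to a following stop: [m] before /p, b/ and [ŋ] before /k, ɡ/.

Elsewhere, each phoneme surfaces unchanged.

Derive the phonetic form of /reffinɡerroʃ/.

/r/ — word-initial; rule 2 does not apply here → [r].
/e/ (between /r/ and /f/): no rule targets it → [e].
/f/ (between /e/ and /f/) is unaffected → [f].
/f/ (between /f/ and /i/): no rule targets it → [f].
/i/ — not in any rule's target class → [i].
/n/ (between /i/ and /ɡ/): before a labial or velar stop, so rule 3 applies → [ŋ].
/ɡ/ (between /n/ and /e/): before a front vowel, so rule 1 applies → [dʒ].
/e/ stays [e].
/r/ — between /e/ and /r/; rule 2 does not apply here → [r].
/r/ (between /r/ and /o/) is in the target of rule 2 but the environment (between two vowels) is not met → [r].
/o/ — not in any rule's target class → [o].
/ʃ/ (word-final) is unaffected → [ʃ].

[reffiŋdʒerroʃ]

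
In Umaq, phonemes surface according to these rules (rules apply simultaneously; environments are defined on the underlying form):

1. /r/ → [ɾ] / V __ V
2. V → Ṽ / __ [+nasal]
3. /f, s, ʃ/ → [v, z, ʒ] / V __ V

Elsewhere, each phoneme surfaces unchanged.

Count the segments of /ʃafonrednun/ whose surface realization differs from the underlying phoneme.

3

Segments that undergo a rule: /f/ → [v] (rule 3); /o/ → [õ] (rule 2); /u/ → [ũ] (rule 2).
All other segments surface unchanged.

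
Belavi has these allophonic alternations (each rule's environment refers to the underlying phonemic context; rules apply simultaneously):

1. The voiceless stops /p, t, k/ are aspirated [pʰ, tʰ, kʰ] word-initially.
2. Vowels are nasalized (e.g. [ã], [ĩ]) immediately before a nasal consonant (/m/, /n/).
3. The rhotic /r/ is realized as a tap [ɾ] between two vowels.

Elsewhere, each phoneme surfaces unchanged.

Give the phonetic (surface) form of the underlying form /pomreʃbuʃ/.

/p/ (word-initial): word-initially, so rule 1 applies → [pʰ].
Rule 2 applies to /o/ (between /p/ and /m/: before a nasal consonant) → [õ].
/m/ (between /o/ and /r/): no rule targets it → [m].
/r/ (between /m/ and /e/) fails the environment for rule 3, so it stays [r].
/e/ (between /r/ and /ʃ/) fails the environment for rule 2, so it stays [e].
/ʃ/ — not in any rule's target class → [ʃ].
/b/ (between /ʃ/ and /u/) is unaffected → [b].
/u/ — between /b/ and /ʃ/; rule 2 does not apply here → [u].
/ʃ/ (word-final) is unaffected → [ʃ].

[pʰõmreʃbuʃ]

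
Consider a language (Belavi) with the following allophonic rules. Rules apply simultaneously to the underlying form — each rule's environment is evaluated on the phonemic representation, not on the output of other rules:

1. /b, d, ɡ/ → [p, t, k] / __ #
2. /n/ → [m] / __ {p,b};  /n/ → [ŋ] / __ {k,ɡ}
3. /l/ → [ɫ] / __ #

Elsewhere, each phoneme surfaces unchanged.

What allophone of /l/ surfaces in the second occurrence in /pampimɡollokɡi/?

[l]

/l/ (between /l/ and /o/) fails the environment for rule 3, so it stays [l].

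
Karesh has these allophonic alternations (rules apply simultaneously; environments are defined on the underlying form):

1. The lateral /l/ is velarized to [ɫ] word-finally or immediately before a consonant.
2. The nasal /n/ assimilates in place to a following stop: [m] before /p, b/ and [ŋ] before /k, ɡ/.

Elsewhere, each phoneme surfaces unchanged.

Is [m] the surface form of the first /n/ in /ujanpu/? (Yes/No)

Rule 2 applies to /n/ (between /a/ and /p/: before a labial or velar stop) → [m].
The actual realization is [m], which matches [m].

Yes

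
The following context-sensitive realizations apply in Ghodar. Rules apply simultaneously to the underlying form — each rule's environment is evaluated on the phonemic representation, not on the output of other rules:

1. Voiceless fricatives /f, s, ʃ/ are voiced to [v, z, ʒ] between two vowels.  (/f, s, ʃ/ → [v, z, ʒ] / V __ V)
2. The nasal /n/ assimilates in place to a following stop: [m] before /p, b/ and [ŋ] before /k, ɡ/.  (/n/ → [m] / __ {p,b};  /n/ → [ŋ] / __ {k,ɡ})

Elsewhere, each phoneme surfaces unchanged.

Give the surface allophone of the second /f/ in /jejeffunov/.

[f]

/f/ (between /f/ and /u/) is in the target of rule 1 but the environment (between two vowels) is not met → [f].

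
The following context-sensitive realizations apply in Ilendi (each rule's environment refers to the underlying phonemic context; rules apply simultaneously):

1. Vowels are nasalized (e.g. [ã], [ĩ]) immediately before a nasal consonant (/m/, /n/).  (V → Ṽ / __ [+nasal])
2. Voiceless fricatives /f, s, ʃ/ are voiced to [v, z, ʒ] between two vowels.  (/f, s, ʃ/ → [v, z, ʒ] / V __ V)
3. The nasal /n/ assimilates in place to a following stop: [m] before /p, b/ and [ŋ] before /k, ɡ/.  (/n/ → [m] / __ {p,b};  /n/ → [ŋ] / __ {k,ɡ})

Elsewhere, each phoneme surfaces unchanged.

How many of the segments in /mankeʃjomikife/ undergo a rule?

Segments that undergo a rule: /a/ → [ã] (rule 1); /n/ → [ŋ] (rule 3); /o/ → [õ] (rule 1); /f/ → [v] (rule 2).
All other segments surface unchanged.

4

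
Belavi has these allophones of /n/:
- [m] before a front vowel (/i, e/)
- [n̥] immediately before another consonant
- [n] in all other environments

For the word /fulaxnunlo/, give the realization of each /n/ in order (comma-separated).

[n], [n̥]

Occurrence 1 (position 6): no conditioning environment matches → elsewhere allophone [n].
Occurrence 2 (position 8): immediately before another consonant → [n̥].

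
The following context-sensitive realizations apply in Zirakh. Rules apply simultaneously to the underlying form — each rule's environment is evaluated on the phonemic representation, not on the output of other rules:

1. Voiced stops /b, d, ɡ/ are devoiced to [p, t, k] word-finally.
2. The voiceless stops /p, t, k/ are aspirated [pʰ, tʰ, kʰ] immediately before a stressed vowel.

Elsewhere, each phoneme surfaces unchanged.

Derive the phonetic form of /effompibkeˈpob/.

/p/ — between /m/ and /i/; rule 2 does not apply here → [p].
/b/ (between /i/ and /k/) fails the environment for rule 1, so it stays [b].
/k/ (between /b/ and /e/) is in the target of rule 2 but the environment (immediately before a stressed vowel) is not met → [k].
Rule 2 applies to /p/ (between /e/ and /o/: immediately before a stressed vowel) → [pʰ].
Rule 1 applies to /b/ (word-final: word-finally) → [p].

[effompibkeˈpʰop]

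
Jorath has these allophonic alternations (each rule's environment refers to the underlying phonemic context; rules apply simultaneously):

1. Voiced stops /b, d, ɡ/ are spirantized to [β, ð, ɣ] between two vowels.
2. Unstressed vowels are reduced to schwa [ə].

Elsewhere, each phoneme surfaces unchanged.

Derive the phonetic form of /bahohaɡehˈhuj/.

/b/ (word-initial): rule 1 targets it, but not between two vowels → unchanged [b].
Rule 2 applies to /a/ (between /b/ and /h/: in an unstressed syllable) → [ə].
/h/ (between /a/ and /o/): no rule targets it → [h].
Rule 2 applies to /o/ (between /h/ and /h/: in an unstressed syllable) → [ə].
/h/ (between /o/ and /a/) is unaffected → [h].
/a/ — between /h/ and /ɡ/, in an unstressed syllable — surfaces as [ə] (rule 2).
Rule 1 applies to /ɡ/ (between /a/ and /e/: between two vowels) → [ɣ].
/e/ meets the environment for rule 2 (in an unstressed syllable) → [ə].
/h/ (between /e/ and /h/): no rule targets it → [h].
/h/ (between /h/ and /u/): no rule targets it → [h].
/u/ (between /h/ and /j/): rule 2 targets it, but not in an unstressed syllable → unchanged [u].
/j/ stays [j].

[bəhəhəɣəhˈhuj]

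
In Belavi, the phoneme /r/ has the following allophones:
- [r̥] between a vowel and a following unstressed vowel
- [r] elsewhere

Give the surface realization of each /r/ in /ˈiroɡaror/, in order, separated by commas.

[r̥], [r̥], [r]

Occurrence 1 (position 2): between a vowel and a following unstressed vowel → [r̥].
Occurrence 2 (position 6): between a vowel and a following unstressed vowel → [r̥].
Occurrence 3 (position 8): no conditioning environment matches → elsewhere allophone [r].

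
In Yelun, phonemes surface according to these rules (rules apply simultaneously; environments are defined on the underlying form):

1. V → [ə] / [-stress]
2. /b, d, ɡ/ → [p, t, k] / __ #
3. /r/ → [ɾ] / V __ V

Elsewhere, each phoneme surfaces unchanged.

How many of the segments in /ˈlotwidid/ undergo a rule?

3

Segments that undergo a rule: /i/ → [ə] (rule 1); /i/ → [ə] (rule 1); /d/ → [t] (rule 2).
All other segments surface unchanged.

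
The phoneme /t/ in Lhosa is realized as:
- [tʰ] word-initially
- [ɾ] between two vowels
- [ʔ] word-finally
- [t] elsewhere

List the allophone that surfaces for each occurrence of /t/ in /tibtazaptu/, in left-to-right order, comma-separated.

Occurrence 1 (position 1): word-initially → [tʰ].
Occurrence 2 (position 4): no conditioning environment matches → elsewhere allophone [t].
Occurrence 3 (position 9): no conditioning environment matches → elsewhere allophone [t].

[tʰ], [t], [t]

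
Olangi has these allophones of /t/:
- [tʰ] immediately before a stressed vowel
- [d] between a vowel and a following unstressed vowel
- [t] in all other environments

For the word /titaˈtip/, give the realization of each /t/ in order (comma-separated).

[t], [d], [tʰ]

Occurrence 1 (position 1): no conditioning environment matches → elsewhere allophone [t].
Occurrence 2 (position 3): between a vowel and a following unstressed vowel → [d].
Occurrence 3 (position 5): immediately before a stressed vowel → [tʰ].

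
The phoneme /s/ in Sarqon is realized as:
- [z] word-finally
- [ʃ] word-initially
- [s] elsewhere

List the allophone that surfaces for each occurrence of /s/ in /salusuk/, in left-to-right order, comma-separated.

[ʃ], [s]

Occurrence 1 (position 1): word-initially → [ʃ].
Occurrence 2 (position 5): no conditioning environment matches → elsewhere allophone [s].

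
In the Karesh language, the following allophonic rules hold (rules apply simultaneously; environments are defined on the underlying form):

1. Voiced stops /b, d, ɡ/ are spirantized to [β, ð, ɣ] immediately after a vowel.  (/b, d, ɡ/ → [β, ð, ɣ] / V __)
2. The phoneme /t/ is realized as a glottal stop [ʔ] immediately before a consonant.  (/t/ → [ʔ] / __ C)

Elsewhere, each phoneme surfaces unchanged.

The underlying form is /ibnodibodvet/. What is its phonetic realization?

/i/ stays [i].
/b/ (between /i/ and /n/) occurs immediately after a vowel → [β] by rule 1.
/n/ stays [n].
/o/ stays [o].
Rule 1 applies to /d/ (between /o/ and /i/: immediately after a vowel) → [ð].
/i/ (between /d/ and /b/) is unaffected → [i].
/b/ (between /i/ and /o/) occurs immediately after a vowel → [β] by rule 1.
/o/ — not in any rule's target class → [o].
/d/ (between /o/ and /v/) occurs immediately after a vowel → [ð] by rule 1.
/v/ stays [v].
/e/ stays [e].
/t/ (word-final): rule 2 targets it, but not immediately before a consonant → unchanged [t].

[iβnoðiβoðvet]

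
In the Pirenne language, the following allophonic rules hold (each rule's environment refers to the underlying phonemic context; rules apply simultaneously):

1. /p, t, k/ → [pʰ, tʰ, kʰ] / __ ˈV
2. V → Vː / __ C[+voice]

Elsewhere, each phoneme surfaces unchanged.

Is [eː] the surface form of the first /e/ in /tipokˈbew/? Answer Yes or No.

/e/ (between /b/ and /w/) occurs before a voiced consonant → [eː] by rule 2.
The actual realization is [eː], which matches [eː].

Yes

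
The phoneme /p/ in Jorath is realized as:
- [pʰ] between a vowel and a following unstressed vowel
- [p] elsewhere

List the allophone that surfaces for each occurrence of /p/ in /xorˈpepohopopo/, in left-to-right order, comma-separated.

[p], [pʰ], [pʰ], [pʰ]

Occurrence 1 (position 4): no conditioning environment matches → elsewhere allophone [p].
Occurrence 2 (position 6): between a vowel and a following unstressed vowel → [pʰ].
Occurrence 3 (position 10): between a vowel and a following unstressed vowel → [pʰ].
Occurrence 4 (position 12): between a vowel and a following unstressed vowel → [pʰ].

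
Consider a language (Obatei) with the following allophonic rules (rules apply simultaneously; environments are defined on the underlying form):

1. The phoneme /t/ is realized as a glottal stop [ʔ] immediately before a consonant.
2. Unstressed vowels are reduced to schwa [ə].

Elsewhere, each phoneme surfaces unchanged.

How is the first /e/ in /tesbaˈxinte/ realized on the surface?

[ə]

/e/ (between /t/ and /s/): in an unstressed syllable, so rule 2 applies → [ə].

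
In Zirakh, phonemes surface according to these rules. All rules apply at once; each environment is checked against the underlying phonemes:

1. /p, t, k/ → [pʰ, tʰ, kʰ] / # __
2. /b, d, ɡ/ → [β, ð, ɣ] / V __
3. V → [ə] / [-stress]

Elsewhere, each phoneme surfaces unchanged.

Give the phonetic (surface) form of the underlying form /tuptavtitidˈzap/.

[tʰəptəvtətəðˈzap]

/t/ (word-initial): word-initially, so rule 1 applies → [tʰ].
/u/ (between /t/ and /p/) occurs in an unstressed syllable → [ə] by rule 3.
/p/ — between /u/ and /t/; rule 1 does not apply here → [p].
/t/ (between /p/ and /a/) is in the target of rule 1 but the environment (word-initially) is not met → [t].
/a/ (between /t/ and /v/): in an unstressed syllable, so rule 3 applies → [ə].
/t/ (between /v/ and /i/) is in the target of rule 1 but the environment (word-initially) is not met → [t].
/i/ (between /t/ and /t/) occurs in an unstressed syllable → [ə] by rule 3.
/t/ (between /i/ and /i/) fails the environment for rule 1, so it stays [t].
/i/ — between /t/ and /d/, in an unstressed syllable — surfaces as [ə] (rule 3).
/d/ — between /i/ and /z/, immediately after a vowel — surfaces as [ð] (rule 2).
/a/ (between /z/ and /p/) fails the environment for rule 3, so it stays [a].
/p/ (word-final) fails the environment for rule 1, so it stays [p].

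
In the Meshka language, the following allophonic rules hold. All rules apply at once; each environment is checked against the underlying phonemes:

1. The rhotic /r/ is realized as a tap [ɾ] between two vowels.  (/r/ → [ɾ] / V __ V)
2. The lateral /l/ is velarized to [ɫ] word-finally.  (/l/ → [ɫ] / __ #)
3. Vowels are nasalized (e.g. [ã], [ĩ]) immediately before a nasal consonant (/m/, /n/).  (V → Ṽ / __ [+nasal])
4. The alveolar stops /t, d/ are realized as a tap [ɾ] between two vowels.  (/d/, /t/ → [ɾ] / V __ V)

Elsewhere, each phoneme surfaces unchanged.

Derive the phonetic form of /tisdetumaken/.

[tisdeɾũmakẽn]

/t/ (word-initial): rule 4 targets it, but not between two vowels → unchanged [t].
/i/ (between /t/ and /s/) fails the environment for rule 3, so it stays [i].
/s/ stays [s].
/d/ (between /s/ and /e/) is in the target of rule 4 but the environment (between two vowels) is not met → [d].
/e/ (between /d/ and /t/): rule 3 targets it, but not before a nasal consonant → unchanged [e].
/t/ (between /e/ and /u/): between two vowels, so rule 4 applies → [ɾ].
/u/ (between /t/ and /m/) occurs before a nasal consonant → [ũ] by rule 3.
/m/ — not in any rule's target class → [m].
/a/ — between /m/ and /k/; rule 3 does not apply here → [a].
/k/ — not in any rule's target class → [k].
/e/ (between /k/ and /n/) occurs before a nasal consonant → [ẽ] by rule 3.
/n/ stays [n].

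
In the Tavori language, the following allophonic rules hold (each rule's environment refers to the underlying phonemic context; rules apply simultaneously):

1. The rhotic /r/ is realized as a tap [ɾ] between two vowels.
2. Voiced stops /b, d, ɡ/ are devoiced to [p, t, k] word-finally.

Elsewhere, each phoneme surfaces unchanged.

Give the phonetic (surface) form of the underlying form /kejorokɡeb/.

[kejoɾokɡep]

/k/ stays [k].
/e/ (between /k/ and /j/): no rule targets it → [e].
/j/ stays [j].
/o/ (between /j/ and /r/) is unaffected → [o].
/r/ (between /o/ and /o/) occurs between two vowels → [ɾ] by rule 1.
/o/ stays [o].
/k/ stays [k].
/ɡ/ — between /k/ and /e/; rule 2 does not apply here → [ɡ].
/e/ — not in any rule's target class → [e].
/b/ — word-final, word-finally — surfaces as [p] (rule 2).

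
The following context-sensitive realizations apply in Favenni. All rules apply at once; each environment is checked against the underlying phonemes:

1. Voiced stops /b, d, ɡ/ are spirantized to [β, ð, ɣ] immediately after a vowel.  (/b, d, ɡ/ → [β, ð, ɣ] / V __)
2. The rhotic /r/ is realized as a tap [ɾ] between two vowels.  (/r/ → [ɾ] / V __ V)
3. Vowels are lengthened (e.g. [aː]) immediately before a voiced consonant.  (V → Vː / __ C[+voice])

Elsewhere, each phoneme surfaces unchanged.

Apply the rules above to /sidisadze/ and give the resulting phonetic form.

[siːðisaːðze]

/s/ (word-initial): no rule targets it → [s].
/i/ — between /s/ and /d/, before a voiced consonant — surfaces as [iː] (rule 3).
Rule 1 applies to /d/ (between /i/ and /i/: immediately after a vowel) → [ð].
/i/ — between /d/ and /s/; rule 3 does not apply here → [i].
/s/ (between /i/ and /a/) is unaffected → [s].
/a/ — between /s/ and /d/, before a voiced consonant — surfaces as [aː] (rule 3).
/d/ (between /a/ and /z/) occurs immediately after a vowel → [ð] by rule 1.
/z/ stays [z].
/e/ (word-final) is in the target of rule 3 but the environment (before a voiced consonant) is not met → [e].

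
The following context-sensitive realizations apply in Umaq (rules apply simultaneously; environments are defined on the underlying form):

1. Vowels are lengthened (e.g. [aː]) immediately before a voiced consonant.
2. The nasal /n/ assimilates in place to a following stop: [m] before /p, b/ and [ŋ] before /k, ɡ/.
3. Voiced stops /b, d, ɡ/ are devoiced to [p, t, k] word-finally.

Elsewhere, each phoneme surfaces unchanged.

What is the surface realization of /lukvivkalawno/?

/l/ (word-initial) is unaffected → [l].
/u/ (between /l/ and /k/) is in the target of rule 1 but the environment (before a voiced consonant) is not met → [u].
/k/ (between /u/ and /v/): no rule targets it → [k].
/v/ — not in any rule's target class → [v].
/i/ (between /v/ and /v/) occurs before a voiced consonant → [iː] by rule 1.
/v/ (between /i/ and /k/) is unaffected → [v].
/k/ (between /v/ and /a/) is unaffected → [k].
/a/ — between /k/ and /l/, before a voiced consonant — surfaces as [aː] (rule 1).
/l/ stays [l].
/a/ (between /l/ and /w/) occurs before a voiced consonant → [aː] by rule 1.
/w/ — not in any rule's target class → [w].
/n/ (between /w/ and /o/) is in the target of rule 2 but the environment (before a labial or velar stop) is not met → [n].
/o/ (word-final) is in the target of rule 1 but the environment (before a voiced consonant) is not met → [o].

[lukviːvkaːlaːwno]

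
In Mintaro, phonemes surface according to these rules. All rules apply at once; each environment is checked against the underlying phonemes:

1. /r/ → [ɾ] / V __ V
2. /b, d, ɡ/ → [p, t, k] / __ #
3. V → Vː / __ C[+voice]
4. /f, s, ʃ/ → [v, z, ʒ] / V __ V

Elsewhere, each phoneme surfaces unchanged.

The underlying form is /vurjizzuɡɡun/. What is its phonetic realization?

/u/ — between /v/ and /r/, before a voiced consonant — surfaces as [uː] (rule 3).
/r/ (between /u/ and /j/) is in the target of rule 1 but the environment (between two vowels) is not met → [r].
/i/ (between /j/ and /z/) occurs before a voiced consonant → [iː] by rule 3.
/u/ (between /z/ and /ɡ/): before a voiced consonant, so rule 3 applies → [uː].
/ɡ/ — between /u/ and /ɡ/; rule 2 does not apply here → [ɡ].
/ɡ/ (between /ɡ/ and /u/): rule 2 targets it, but not word-finally → unchanged [ɡ].
/u/ meets the environment for rule 3 (before a voiced consonant) → [uː].

[vuːrjiːzzuːɡɡuːn]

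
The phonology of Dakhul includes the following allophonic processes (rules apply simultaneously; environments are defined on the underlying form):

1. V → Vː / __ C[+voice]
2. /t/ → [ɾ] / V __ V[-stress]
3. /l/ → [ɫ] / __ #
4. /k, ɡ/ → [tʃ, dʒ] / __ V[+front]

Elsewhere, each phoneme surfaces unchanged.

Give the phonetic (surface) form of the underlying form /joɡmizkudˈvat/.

/j/ stays [j].
Rule 1 applies to /o/ (between /j/ and /ɡ/: before a voiced consonant) → [oː].
/ɡ/ — between /o/ and /m/; rule 4 does not apply here → [ɡ].
/m/ (between /ɡ/ and /i/): no rule targets it → [m].
/i/ — between /m/ and /z/, before a voiced consonant — surfaces as [iː] (rule 1).
/z/ (between /i/ and /k/) is unaffected → [z].
/k/ — between /z/ and /u/; rule 4 does not apply here → [k].
Rule 1 applies to /u/ (between /k/ and /d/: before a voiced consonant) → [uː].
/d/ — not in any rule's target class → [d].
/v/ stays [v].
/a/ (between /v/ and /t/) fails the environment for rule 1, so it stays [a].
/t/ (word-final) fails the environment for rule 2, so it stays [t].

[joːɡmiːzkuːdˈvat]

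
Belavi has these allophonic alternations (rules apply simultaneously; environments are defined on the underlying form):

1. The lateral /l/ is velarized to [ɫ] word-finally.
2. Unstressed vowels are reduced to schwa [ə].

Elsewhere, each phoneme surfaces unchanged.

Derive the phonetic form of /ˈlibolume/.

[ˈlibələmə]

/l/ (word-initial): rule 1 targets it, but not word-finally → unchanged [l].
/i/ (between /l/ and /b/) fails the environment for rule 2, so it stays [i].
/b/ (between /i/ and /o/) is unaffected → [b].
Rule 2 applies to /o/ (between /b/ and /l/: in an unstressed syllable) → [ə].
/l/ (between /o/ and /u/): rule 1 targets it, but not word-finally → unchanged [l].
Rule 2 applies to /u/ (between /l/ and /m/: in an unstressed syllable) → [ə].
/m/ (between /u/ and /e/) is unaffected → [m].
/e/ (word-final): in an unstressed syllable, so rule 2 applies → [ə].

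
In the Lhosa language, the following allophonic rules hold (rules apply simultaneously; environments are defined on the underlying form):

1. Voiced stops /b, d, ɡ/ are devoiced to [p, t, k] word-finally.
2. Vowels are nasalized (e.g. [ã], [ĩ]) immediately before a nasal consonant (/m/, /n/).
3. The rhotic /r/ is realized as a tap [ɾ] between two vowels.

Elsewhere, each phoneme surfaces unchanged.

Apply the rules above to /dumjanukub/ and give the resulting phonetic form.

/d/ — word-initial; rule 1 does not apply here → [d].
/u/ — between /d/ and /m/, before a nasal consonant — surfaces as [ũ] (rule 2).
/m/ (between /u/ and /j/) is unaffected → [m].
/j/ stays [j].
/a/ (between /j/ and /n/) occurs before a nasal consonant → [ã] by rule 2.
/n/ (between /a/ and /u/): no rule targets it → [n].
/u/ (between /n/ and /k/) is in the target of rule 2 but the environment (before a nasal consonant) is not met → [u].
/k/ — not in any rule's target class → [k].
/u/ — between /k/ and /b/; rule 2 does not apply here → [u].
/b/ (word-final) occurs word-finally → [p] by rule 1.

[dũmjãnukup]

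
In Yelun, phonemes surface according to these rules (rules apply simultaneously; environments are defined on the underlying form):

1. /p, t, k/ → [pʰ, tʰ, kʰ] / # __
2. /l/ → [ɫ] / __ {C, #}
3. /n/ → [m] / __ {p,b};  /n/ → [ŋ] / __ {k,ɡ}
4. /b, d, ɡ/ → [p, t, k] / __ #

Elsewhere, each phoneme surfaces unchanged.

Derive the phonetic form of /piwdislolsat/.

/p/ (word-initial): word-initially, so rule 1 applies → [pʰ].
/d/ (between /w/ and /i/) is in the target of rule 4 but the environment (word-finally) is not met → [d].
/l/ (between /s/ and /o/) fails the environment for rule 2, so it stays [l].
/l/ meets the environment for rule 2 (word-finally or immediately before a consonant) → [ɫ].
/t/ (word-final): rule 1 targets it, but not word-initially → unchanged [t].

[pʰiwdisloɫsat]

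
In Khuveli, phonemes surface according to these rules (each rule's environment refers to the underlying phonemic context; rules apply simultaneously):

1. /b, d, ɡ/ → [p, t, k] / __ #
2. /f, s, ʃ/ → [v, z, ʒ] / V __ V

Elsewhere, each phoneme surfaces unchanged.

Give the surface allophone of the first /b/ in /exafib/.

[p]

/b/ (word-final) occurs word-finally → [p] by rule 1.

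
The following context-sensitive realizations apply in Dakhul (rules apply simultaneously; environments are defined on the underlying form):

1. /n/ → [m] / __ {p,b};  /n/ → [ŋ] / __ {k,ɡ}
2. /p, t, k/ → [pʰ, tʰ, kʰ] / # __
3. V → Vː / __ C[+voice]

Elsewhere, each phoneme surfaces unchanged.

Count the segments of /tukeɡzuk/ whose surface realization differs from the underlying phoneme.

2

Segments that undergo a rule: /t/ → [tʰ] (rule 2); /e/ → [eː] (rule 3).
All other segments surface unchanged.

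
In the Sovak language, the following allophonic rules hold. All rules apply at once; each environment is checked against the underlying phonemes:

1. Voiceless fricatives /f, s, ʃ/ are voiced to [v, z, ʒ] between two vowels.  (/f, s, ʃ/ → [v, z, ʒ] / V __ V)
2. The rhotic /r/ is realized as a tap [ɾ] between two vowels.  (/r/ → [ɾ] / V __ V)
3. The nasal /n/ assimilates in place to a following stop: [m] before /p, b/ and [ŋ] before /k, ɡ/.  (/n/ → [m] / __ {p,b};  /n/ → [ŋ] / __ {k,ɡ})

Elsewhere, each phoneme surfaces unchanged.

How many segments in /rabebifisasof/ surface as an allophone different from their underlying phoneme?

3

Segments that undergo a rule: /f/ → [v] (rule 1); /s/ → [z] (rule 1); /s/ → [z] (rule 1).
All other segments surface unchanged.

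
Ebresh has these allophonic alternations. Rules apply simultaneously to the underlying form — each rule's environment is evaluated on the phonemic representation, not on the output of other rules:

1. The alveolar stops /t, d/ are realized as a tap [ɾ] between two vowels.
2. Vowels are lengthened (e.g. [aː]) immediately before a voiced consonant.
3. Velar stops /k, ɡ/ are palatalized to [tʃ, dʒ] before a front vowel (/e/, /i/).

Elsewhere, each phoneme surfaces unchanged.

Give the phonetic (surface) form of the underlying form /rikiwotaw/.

/r/ — not in any rule's target class → [r].
/i/ (between /r/ and /k/): rule 2 targets it, but not before a voiced consonant → unchanged [i].
/k/ (between /i/ and /i/) occurs before a front vowel → [tʃ] by rule 3.
/i/ (between /k/ and /w/) occurs before a voiced consonant → [iː] by rule 2.
/w/ (between /i/ and /o/): no rule targets it → [w].
/o/ (between /w/ and /t/) fails the environment for rule 2, so it stays [o].
/t/ (between /o/ and /a/): between two vowels, so rule 1 applies → [ɾ].
Rule 2 applies to /a/ (between /t/ and /w/: before a voiced consonant) → [aː].
/w/ (word-final) is unaffected → [w].

[ritʃiːwoɾaːw]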